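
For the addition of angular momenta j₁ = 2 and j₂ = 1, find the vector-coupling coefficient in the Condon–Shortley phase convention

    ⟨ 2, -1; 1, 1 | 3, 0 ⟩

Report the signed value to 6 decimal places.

√[7·0!4!2!/7! · 1!3!2!0!3!3!] = √(144/5)
  +(−1)^0/∏(0,0,3,2,1,0)! = 1/12  (running 1/12)
⟨..|..⟩ = √(144/5)·(1/12) = +0.447214

+√(1/5) = +0.447214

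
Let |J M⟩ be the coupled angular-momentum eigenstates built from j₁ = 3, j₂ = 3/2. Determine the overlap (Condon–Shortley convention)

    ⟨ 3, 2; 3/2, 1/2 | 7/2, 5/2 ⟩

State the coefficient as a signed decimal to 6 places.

√[8·1!5!2!/9! · 5!1!2!1!6!1!] = √(6400/7)
  +(−1)^0/∏(0,1,1,2,4,0)! = 1/48  (running 1/48)
  +(−1)^1/∏(1,0,0,1,5,1)! = -1/120  (running 1/80)
⟨..|..⟩ = √(6400/7)·(1/80) = +0.377964

+√(1/7) ≈ +0.377964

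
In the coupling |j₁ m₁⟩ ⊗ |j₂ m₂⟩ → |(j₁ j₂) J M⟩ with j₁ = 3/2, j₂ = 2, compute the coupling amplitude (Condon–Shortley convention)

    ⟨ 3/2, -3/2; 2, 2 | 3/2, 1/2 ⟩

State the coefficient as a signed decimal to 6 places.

+0.632456

triangle: 2!×1!×2!/6! = 4/720
(j±m)!: 0!×3!×4!×0!×2!×1! = 288
prefactor² = (2J+1)×Δ×N² = 32/5
  k=2: +1/(2!×0!×1!×2!×0!×0!) = 1/4
Σ = 1/4  ⇒  CG² = 32/5×1/4² = 2/5
CG = +√(2/5) = +0.632456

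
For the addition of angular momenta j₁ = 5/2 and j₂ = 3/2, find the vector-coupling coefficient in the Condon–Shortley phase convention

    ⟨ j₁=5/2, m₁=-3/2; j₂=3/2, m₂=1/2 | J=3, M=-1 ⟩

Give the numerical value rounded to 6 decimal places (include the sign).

j₁+j₂−J=1  J+j₁−j₂=4  J−j₁+j₂=2  j₁+j₂+J+1=8
(j₁±m₁, j₂±m₂, J±M) = (1,4,2,1,2,4)
P² = 96/5
sum k=0..1:
  [0] +1/48 = 1/48
  [1] −1/6 = -1/6
S = -7/48
C² = P²·S² = 49/120 ; C = -0.639010

-0.639010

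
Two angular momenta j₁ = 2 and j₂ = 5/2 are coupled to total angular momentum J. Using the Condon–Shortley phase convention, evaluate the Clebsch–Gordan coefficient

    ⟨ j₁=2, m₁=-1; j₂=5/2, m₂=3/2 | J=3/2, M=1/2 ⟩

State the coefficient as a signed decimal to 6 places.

+0.138013  (= +√(2/105))

√[4·3!1!2!/7! · 1!3!4!1!2!1!] = √(96/35)
  +(−1)^2/∏(2,1,1,2,0,0)! = 1/4  (running 1/4)
  +(−1)^3/∏(3,0,0,1,1,1)! = -1/6  (running 1/12)
⟨..|..⟩ = √(96/35)·(1/12) = +0.138013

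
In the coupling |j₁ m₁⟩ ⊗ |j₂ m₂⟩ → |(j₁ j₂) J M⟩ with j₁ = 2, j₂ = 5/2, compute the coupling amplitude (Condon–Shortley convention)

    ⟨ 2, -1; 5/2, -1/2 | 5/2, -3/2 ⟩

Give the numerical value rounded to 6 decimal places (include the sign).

-0.414039

√[6·2!2!3!/8! · 1!3!2!3!1!4!] = √(216/35)
  +(−1)^1/∏(1,1,2,1,0,2)! = -1/4  (running -1/4)
  +(−1)^2/∏(2,0,1,0,1,3)! = 1/12  (running -1/6)
⟨..|..⟩ = √(216/35)·(-1/6) = -0.414039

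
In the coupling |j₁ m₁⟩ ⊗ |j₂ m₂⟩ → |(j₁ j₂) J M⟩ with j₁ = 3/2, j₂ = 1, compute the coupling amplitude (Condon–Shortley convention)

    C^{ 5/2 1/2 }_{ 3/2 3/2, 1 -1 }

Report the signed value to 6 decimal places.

j₁+j₂−J=0  J+j₁−j₂=3  J−j₁+j₂=2  j₁+j₂+J+1=6
(j₁±m₁, j₂±m₂, J±M) = (3,0,0,2,3,2)
P² = 72/5
sum k=0..0:
  [0] +1/12 = 1/12
S = 1/12
C² = P²·S² = 1/10 ; C = +0.316228

+√(1/10) ≈ +0.316228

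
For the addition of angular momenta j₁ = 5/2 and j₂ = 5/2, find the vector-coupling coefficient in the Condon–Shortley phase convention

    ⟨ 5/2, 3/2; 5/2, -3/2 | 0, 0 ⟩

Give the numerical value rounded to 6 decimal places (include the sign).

triangle: 5!*0!*0!/6! = 120/720
(j±m)!: 4!*1!*1!*4!*0!*0! = 576
prefactor² = (2J+1)*Δ*N² = 96
  k=1: −1/(1!*4!*0!*0!*0!*0!) = -1/24
Σ = -1/24  ⇒  CG² = 96*(-1/24)² = 1/6
CG = −√(1/6) = -0.408248

−√(1/6) = -0.408248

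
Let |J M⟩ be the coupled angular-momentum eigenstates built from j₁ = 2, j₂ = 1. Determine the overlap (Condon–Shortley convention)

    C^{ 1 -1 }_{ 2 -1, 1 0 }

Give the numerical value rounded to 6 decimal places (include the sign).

-0.547723

√[3·2!2!0!/5! · 1!3!1!1!0!2!] = √(6/5)
  +(−1)^1/∏(1,1,2,0,0,0)! = -1/2  (running -1/2)
⟨..|..⟩ = √(6/5)·(-1/2) = -0.547723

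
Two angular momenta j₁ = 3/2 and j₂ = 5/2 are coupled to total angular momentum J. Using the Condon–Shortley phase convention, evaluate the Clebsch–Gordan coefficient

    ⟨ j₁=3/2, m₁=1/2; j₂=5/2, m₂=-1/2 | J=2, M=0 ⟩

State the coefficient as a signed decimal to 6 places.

-0.267261

j₁+j₂−J=2  J+j₁−j₂=1  J−j₁+j₂=3  j₁+j₂+J+1=7
(j₁±m₁, j₂±m₂, J±M) = (2,1,2,3,2,2)
P² = 8/7
sum k=0..1:
  [0] +1/4 = 1/4
  [1] −1/2 = -1/2
S = -1/4
C² = P²·S² = 1/14 ; C = -0.267261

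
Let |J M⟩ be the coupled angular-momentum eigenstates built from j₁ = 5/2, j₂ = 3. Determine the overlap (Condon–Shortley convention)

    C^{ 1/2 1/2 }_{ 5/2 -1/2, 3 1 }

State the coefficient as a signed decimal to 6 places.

−√(4/21) ≈ -0.436436

√[2·5!0!1!/7! · 2!3!4!2!1!0!] = √(192/7)
  +(−1)^3/∏(3,2,0,1,0,0)! = -1/12  (running -1/12)
⟨..|..⟩ = √(192/7)·(-1/12) = -0.436436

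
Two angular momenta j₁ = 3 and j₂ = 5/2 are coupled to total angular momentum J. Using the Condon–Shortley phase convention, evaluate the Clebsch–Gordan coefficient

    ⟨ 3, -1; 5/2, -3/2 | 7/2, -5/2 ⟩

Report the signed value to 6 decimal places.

√[8·2!4!3!/10! · 2!4!1!4!1!6!] = √(18432/35)
  +(−1)^0/∏(0,2,4,1,0,2)! = 1/96  (running 1/96)
  +(−1)^1/∏(1,1,3,0,1,3)! = -1/36  (running -5/288)
⟨..|..⟩ = √(18432/35)·(-5/288) = -0.398410

-0.398410  (= −√(10/63))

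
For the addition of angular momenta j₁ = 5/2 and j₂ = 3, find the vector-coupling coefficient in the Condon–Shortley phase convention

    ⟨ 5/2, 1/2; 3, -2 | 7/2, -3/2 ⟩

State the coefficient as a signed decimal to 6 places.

+√(2/21) ≈ +0.308607

triangle: 2!×3!×4!/10! = 288/3628800
(j±m)!: 3!×2!×1!×5!×2!×5! = 345600
prefactor² = (2J+1)×Δ×N² = 1536/7
  k=0: +1/(0!×2!×2!×1!×1!×3!) = 1/24
  k=1: −1/(1!×1!×1!×0!×2!×4!) = -1/48
Σ = 1/48  ⇒  CG² = 1536/7×1/48² = 2/21
CG = +√(2/21) = +0.308607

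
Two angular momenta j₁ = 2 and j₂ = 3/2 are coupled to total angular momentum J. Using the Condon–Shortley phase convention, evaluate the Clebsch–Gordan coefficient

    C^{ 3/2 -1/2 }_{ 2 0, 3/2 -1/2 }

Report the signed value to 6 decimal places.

−√(1/5) = -0.447214

√[4·2!2!1!/6! · 2!2!1!2!1!2!] = √(16/45)
  +(−1)^0/∏(0,2,2,1,0,0)! = 1/4  (running 1/4)
  +(−1)^1/∏(1,1,1,0,1,1)! = -1  (running -3/4)
⟨..|..⟩ = √(16/45)·(-3/4) = -0.447214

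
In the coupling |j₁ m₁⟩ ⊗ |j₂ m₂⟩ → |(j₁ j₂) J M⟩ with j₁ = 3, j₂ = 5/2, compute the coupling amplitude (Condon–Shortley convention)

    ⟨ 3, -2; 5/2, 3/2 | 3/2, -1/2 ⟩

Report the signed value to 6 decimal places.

-0.218218

√[4·4!2!1!/8! · 1!5!4!1!1!2!] = √(192/7)
  +(−1)^3/∏(3,1,2,1,0,0)! = -1/12  (running -1/12)
  +(−1)^4/∏(4,0,1,0,1,1)! = 1/24  (running -1/24)
⟨..|..⟩ = √(192/7)·(-1/24) = -0.218218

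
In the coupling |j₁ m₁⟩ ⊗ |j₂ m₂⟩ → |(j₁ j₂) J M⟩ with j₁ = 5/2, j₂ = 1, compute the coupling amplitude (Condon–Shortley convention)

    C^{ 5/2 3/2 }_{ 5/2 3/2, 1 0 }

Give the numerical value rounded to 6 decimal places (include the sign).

triangle: 1!*4!*1!/7! = 24/5040
(j±m)!: 4!*1!*1!*1!*4!*1! = 576
prefactor² = (2J+1)*Δ*N² = 576/35
  k=0: +1/(0!*1!*1!*1!*3!*0!) = 1/6
  k=1: −1/(1!*0!*0!*0!*4!*1!) = -1/24
Σ = 1/8  ⇒  CG² = 576/35*1/8² = 9/35
CG = +√(9/35) = +0.507093

+0.507093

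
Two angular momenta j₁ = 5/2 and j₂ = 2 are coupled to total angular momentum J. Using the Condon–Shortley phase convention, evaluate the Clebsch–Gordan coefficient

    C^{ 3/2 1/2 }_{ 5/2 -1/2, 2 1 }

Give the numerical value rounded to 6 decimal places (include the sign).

triangle: 3!·2!·1!/7! = 12/5040
(j±m)!: 2!·3!·3!·1!·2!·1! = 144
prefactor² = (2J+1)·Δ·N² = 48/35
  k=2: +1/(2!·1!·1!·1!·1!·0!) = 1/2
  k=3: −1/(3!·0!·0!·0!·2!·1!) = -1/12
Σ = 5/12  ⇒  CG² = 48/35·5/12² = 5/21
CG = +√(5/21) = +0.487950

+√(5/21) = +0.487950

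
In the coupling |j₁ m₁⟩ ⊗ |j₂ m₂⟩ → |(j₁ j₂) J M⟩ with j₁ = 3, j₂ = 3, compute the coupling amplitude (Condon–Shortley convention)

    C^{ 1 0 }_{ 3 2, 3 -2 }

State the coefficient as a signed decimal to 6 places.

j₁+j₂−J=5  J+j₁−j₂=1  J−j₁+j₂=1  j₁+j₂+J+1=8
(j₁±m₁, j₂±m₂, J±M) = (5,1,1,5,1,1)
P² = 900/7
sum k=0..1:
  [0] +1/120 = 1/120
  [1] −1/24 = -1/24
S = -1/30
C² = P²·S² = 1/7 ; C = -0.377964

-0.377964  (= −√(1/7))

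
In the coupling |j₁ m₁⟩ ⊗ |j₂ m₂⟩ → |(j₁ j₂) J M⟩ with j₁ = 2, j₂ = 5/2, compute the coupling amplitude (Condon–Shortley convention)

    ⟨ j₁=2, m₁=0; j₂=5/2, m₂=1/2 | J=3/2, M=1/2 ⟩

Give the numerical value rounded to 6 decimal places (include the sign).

j₁+j₂−J=3  J+j₁−j₂=1  J−j₁+j₂=2  j₁+j₂+J+1=7
(j₁±m₁, j₂±m₂, J±M) = (2,2,3,2,2,1)
P² = 32/35
sum k=1..2:
  [1] −1/4 = -1/4
  [2] +1/2 = 1/2
S = 1/4
C² = P²·S² = 2/35 ; C = +0.239046

+0.239046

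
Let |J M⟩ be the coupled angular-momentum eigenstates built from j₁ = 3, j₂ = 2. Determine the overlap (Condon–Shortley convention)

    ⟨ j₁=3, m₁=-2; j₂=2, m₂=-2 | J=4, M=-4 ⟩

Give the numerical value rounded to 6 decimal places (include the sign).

+√(2/5) ≈ +0.632456

j₁+j₂−J=1  J+j₁−j₂=5  J−j₁+j₂=3  j₁+j₂+J+1=10
(j₁±m₁, j₂±m₂, J±M) = (1,5,0,4,0,8)
P² = 207360
sum k=0..0:
  [0] +1/720 = 1/720
S = 1/720
C² = P²·S² = 2/5 ; C = +0.632456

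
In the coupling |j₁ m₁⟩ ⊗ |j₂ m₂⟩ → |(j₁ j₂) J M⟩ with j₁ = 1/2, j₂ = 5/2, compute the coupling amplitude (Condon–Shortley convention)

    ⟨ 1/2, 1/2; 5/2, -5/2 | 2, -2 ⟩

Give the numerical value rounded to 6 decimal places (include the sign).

√[5·1!0!4!/6! · 1!0!0!5!0!4!] = √(480)
  +(−1)^0/∏(0,1,0,0,0,4)! = 1/24  (running 1/24)
⟨..|..⟩ = √(480)·(1/24) = +0.912871

+√(5/6) = +0.912871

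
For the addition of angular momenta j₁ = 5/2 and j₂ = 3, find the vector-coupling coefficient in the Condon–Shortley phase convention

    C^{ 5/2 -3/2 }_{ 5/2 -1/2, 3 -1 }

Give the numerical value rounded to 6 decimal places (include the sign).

j₁+j₂−J=3  J+j₁−j₂=2  J−j₁+j₂=3  j₁+j₂+J+1=9
(j₁±m₁, j₂±m₂, J±M) = (2,3,2,4,1,4)
P² = 576/35
sum k=1..2:
  [1] −1/8 = -1/8
  [2] +1/12 = 1/12
S = -1/24
C² = P²·S² = 1/35 ; C = -0.169031

−√(1/35) = -0.169031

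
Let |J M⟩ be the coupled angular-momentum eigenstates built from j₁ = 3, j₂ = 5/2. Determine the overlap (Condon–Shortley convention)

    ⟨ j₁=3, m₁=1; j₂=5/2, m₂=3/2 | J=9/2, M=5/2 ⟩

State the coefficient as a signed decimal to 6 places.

−√(10/99) ≈ -0.317821

j₁+j₂−J=1  J+j₁−j₂=5  J−j₁+j₂=4  j₁+j₂+J+1=11
(j₁±m₁, j₂±m₂, J±M) = (4,2,4,1,7,2)
P² = 92160/11
sum k=0..1:
  [0] +1/288 = 1/288
  [1] −1/144 = -1/144
S = -1/288
C² = P²·S² = 10/99 ; C = -0.317821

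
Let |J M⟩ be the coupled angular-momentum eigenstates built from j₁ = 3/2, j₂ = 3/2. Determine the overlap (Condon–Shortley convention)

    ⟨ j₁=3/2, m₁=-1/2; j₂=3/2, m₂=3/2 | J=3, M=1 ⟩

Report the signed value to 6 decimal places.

+0.447214

j₁+j₂−J=0  J+j₁−j₂=3  J−j₁+j₂=3  j₁+j₂+J+1=7
(j₁±m₁, j₂±m₂, J±M) = (1,2,3,0,4,2)
P² = 144/5
sum k=0..0:
  [0] +1/12 = 1/12
S = 1/12
C² = P²·S² = 1/5 ; C = +0.447214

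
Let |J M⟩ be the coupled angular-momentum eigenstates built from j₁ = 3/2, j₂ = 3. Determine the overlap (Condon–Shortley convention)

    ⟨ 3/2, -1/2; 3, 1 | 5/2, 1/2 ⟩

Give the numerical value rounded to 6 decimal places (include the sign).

j₁+j₂−J=2  J+j₁−j₂=1  J−j₁+j₂=4  j₁+j₂+J+1=8
(j₁±m₁, j₂±m₂, J±M) = (1,2,4,2,3,2)
P² = 288/35
sum k=1..2:
  [1] −1/6 = -1/6
  [2] +1/8 = 1/8
S = -1/24
C² = P²·S² = 1/70 ; C = -0.119523

-0.119523  (= −√(1/70))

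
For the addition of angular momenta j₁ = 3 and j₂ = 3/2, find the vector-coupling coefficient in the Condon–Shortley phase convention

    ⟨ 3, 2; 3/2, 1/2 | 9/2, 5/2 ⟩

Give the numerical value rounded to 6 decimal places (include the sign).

+0.707107

j₁+j₂−J=0  J+j₁−j₂=6  J−j₁+j₂=3  j₁+j₂+J+1=10
(j₁±m₁, j₂±m₂, J±M) = (5,1,2,1,7,2)
P² = 28800
sum k=0..0:
  [0] +1/240 = 1/240
S = 1/240
C² = P²·S² = 1/2 ; C = +0.707107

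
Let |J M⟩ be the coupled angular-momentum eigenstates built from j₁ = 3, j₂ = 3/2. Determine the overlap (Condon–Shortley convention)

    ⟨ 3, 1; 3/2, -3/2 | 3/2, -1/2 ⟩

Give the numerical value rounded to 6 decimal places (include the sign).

+√(4/35) = +0.338062

triangle: 3!×3!×0!/7! = 36/5040
(j±m)!: 4!×2!×0!×3!×1!×2! = 576
prefactor² = (2J+1)×Δ×N² = 576/35
  k=0: +1/(0!×3!×2!×0!×1!×0!) = 1/12
Σ = 1/12  ⇒  CG² = 576/35×1/12² = 4/35
CG = +√(4/35) = +0.338062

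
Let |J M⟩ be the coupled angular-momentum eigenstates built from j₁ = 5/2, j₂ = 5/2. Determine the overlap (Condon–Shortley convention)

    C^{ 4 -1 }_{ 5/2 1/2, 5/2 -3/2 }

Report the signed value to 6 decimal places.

+√(5/14) = +0.597614

j₁+j₂−J=1  J+j₁−j₂=4  J−j₁+j₂=4  j₁+j₂+J+1=10
(j₁±m₁, j₂±m₂, J±M) = (3,2,1,4,3,5)
P² = 10368/35
sum k=0..1:
  [0] +1/24 = 1/24
  [1] −1/144 = -1/144
S = 5/144
C² = P²·S² = 5/14 ; C = +0.597614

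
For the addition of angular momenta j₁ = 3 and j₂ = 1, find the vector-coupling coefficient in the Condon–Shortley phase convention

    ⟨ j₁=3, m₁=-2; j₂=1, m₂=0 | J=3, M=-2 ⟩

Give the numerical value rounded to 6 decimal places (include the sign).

−√(1/3) ≈ -0.577350

√[7·1!5!1!/8! · 1!5!1!1!1!5!] = √(300)
  +(−1)^0/∏(0,1,5,1,0,0)! = 1/120  (running 1/120)
  +(−1)^1/∏(1,0,4,0,1,1)! = -1/24  (running -1/30)
⟨..|..⟩ = √(300)·(-1/30) = -0.577350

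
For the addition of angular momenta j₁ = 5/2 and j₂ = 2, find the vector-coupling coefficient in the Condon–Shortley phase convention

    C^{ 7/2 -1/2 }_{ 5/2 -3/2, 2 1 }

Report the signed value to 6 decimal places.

j₁+j₂−J=1  J+j₁−j₂=4  J−j₁+j₂=3  j₁+j₂+J+1=9
(j₁±m₁, j₂±m₂, J±M) = (1,4,3,1,3,4)
P² = 2304/35
sum k=0..1:
  [0] +1/144 = 1/144
  [1] −1/12 = -1/12
S = -11/144
C² = P²·S² = 121/315 ; C = -0.619780

-0.619780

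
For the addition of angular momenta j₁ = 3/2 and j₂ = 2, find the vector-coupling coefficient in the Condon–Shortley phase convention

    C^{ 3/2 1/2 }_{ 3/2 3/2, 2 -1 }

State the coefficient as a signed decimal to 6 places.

triangle: 2!*1!*2!/6! = 4/720
(j±m)!: 3!*0!*1!*3!*2!*1! = 72
prefactor² = (2J+1)*Δ*N² = 8/5
  k=0: +1/(0!*2!*0!*1!*1!*1!) = 1/2
Σ = 1/2  ⇒  CG² = 8/5*1/2² = 2/5
CG = +√(2/5) = +0.632456

+√(2/5) ≈ +0.632456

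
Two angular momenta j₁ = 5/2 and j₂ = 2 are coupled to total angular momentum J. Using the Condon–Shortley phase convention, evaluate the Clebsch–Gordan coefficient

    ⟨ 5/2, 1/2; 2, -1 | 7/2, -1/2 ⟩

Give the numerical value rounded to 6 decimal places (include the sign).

+√(14/45) ≈ +0.557773

√[8·1!4!3!/9! · 3!2!1!3!3!4!] = √(1152/35)
  +(−1)^0/∏(0,1,2,1,2,2)! = 1/8  (running 1/8)
  +(−1)^1/∏(1,0,1,0,3,3)! = -1/36  (running 7/72)
⟨..|..⟩ = √(1152/35)·(7/72) = +0.557773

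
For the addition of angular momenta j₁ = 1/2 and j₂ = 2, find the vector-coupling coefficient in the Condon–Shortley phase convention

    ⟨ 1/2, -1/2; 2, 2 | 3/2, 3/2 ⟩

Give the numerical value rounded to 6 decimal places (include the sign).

triangle: 1!·0!·3!/5! = 6/120
(j±m)!: 0!·1!·4!·0!·3!·0! = 144
prefactor² = (2J+1)·Δ·N² = 144/5
  k=1: −1/(1!·0!·0!·3!·0!·0!) = -1/6
Σ = -1/6  ⇒  CG² = 144/5·(-1/6)² = 4/5
CG = −√(4/5) = -0.894427

-0.894427  (= −√(4/5))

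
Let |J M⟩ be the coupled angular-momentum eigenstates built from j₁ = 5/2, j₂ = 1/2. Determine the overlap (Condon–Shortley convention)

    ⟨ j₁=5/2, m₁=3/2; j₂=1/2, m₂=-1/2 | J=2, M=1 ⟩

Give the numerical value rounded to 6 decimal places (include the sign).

j₁+j₂−J=1  J+j₁−j₂=4  J−j₁+j₂=0  j₁+j₂+J+1=6
(j₁±m₁, j₂±m₂, J±M) = (4,1,0,1,3,1)
P² = 24
sum k=0..0:
  [0] +1/6 = 1/6
S = 1/6
C² = P²·S² = 2/3 ; C = +0.816497

+√(2/3) = +0.816497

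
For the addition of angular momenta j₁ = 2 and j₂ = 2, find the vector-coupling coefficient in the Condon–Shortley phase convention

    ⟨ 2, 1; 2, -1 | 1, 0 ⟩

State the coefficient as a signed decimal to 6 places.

-0.316228  (= −√(1/10))

triangle: 3!·1!·1!/6! = 6/720
(j±m)!: 3!·1!·1!·3!·1!·1! = 36
prefactor² = (2J+1)·Δ·N² = 9/10
  k=0: +1/(0!·3!·1!·1!·0!·0!) = 1/6
  k=1: −1/(1!·2!·0!·0!·1!·1!) = -1/2
Σ = -1/3  ⇒  CG² = 9/10·(-1/3)² = 1/10
CG = −√(1/10) = -0.316228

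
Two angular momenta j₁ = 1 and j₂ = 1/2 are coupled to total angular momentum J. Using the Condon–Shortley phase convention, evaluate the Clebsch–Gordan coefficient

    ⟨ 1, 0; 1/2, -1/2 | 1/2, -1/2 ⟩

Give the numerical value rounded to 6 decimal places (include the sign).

√[2·1!1!0!/3! · 1!1!0!1!0!1!] = √(1/3)
  +(−1)^0/∏(0,1,1,0,0,0)! = 1  (running 1)
⟨..|..⟩ = √(1/3)·(1) = +0.577350

+0.577350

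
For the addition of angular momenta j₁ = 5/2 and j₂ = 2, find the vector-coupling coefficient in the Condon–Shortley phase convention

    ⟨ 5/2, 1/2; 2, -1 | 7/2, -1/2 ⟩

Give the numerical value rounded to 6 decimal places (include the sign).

+0.557773

triangle: 1!*4!*3!/9! = 144/362880
(j±m)!: 3!*2!*1!*3!*3!*4! = 10368
prefactor² = (2J+1)*Δ*N² = 1152/35
  k=0: +1/(0!*1!*2!*1!*2!*2!) = 1/8
  k=1: −1/(1!*0!*1!*0!*3!*3!) = -1/36
Σ = 7/72  ⇒  CG² = 1152/35*7/72² = 14/45
CG = +√(14/45) = +0.557773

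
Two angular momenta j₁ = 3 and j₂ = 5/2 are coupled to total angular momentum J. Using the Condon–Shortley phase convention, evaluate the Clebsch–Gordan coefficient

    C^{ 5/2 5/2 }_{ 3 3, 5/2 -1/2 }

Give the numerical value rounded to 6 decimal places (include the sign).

+√(5/21) = +0.487950

√[6·3!3!2!/9! · 6!0!2!3!5!0!] = √(8640/7)
  +(−1)^0/∏(0,3,0,2,3,0)! = 1/72  (running 1/72)
⟨..|..⟩ = √(8640/7)·(1/72) = +0.487950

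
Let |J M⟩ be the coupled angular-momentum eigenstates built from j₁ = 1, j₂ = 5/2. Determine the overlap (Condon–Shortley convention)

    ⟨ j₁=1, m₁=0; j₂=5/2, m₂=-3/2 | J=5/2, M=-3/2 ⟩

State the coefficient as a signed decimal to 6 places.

triangle: 1!·1!·4!/7! = 24/5040
(j±m)!: 1!·1!·1!·4!·1!·4! = 576
prefactor² = (2J+1)·Δ·N² = 576/35
  k=0: +1/(0!·1!·1!·1!·0!·3!) = 1/6
  k=1: −1/(1!·0!·0!·0!·1!·4!) = -1/24
Σ = 1/8  ⇒  CG² = 576/35·1/8² = 9/35
CG = +√(9/35) = +0.507093

+0.507093  (= +√(9/35))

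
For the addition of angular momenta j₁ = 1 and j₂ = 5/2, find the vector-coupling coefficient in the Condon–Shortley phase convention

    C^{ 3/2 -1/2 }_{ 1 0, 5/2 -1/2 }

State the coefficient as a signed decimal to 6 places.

√[4·2!0!3!/6! · 1!1!2!3!1!2!] = √(8/5)
  +(−1)^1/∏(1,1,0,1,0,2)! = -1/2  (running -1/2)
⟨..|..⟩ = √(8/5)·(-1/2) = -0.632456

-0.632456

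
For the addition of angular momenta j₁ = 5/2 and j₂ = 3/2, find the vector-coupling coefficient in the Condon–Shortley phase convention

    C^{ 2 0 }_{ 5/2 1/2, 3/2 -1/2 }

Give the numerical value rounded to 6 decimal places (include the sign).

−√(1/14) ≈ -0.267261

j₁+j₂−J=2  J+j₁−j₂=3  J−j₁+j₂=1  j₁+j₂+J+1=7
(j₁±m₁, j₂±m₂, J±M) = (3,2,1,2,2,2)
P² = 8/7
sum k=0..1:
  [0] +1/4 = 1/4
  [1] −1/2 = -1/2
S = -1/4
C² = P²·S² = 1/14 ; C = -0.267261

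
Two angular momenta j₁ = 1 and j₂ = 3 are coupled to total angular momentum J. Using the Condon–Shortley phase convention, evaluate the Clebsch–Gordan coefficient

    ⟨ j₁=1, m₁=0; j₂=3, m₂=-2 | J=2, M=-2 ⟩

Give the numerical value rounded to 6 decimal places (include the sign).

triangle: 2!·0!·4!/7! = 48/5040
(j±m)!: 1!·1!·1!·5!·0!·4! = 2880
prefactor² = (2J+1)·Δ·N² = 960/7
  k=1: −1/(1!·1!·0!·0!·0!·4!) = -1/24
Σ = -1/24  ⇒  CG² = 960/7·(-1/24)² = 5/21
CG = −√(5/21) = -0.487950

-0.487950  (= −√(5/21))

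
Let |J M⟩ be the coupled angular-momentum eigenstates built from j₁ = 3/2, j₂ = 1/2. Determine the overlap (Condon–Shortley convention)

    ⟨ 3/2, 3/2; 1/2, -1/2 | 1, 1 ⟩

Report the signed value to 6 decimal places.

√[3·1!2!0!/4! · 3!0!0!1!2!0!] = √(3)
  +(−1)^0/∏(0,1,0,0,2,0)! = 1/2  (running 1/2)
⟨..|..⟩ = √(3)·(1/2) = +0.866025

+0.866025  (= +√(3/4))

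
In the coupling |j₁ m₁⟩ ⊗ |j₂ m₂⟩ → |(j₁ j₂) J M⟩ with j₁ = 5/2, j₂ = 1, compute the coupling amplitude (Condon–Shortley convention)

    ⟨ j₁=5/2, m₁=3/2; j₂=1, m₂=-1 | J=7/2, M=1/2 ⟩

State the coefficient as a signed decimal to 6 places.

+√(1/7) ≈ +0.377964

√[8·0!5!2!/8! · 4!1!0!2!4!3!] = √(2304/7)
  +(−1)^0/∏(0,0,1,0,4,2)! = 1/48  (running 1/48)
⟨..|..⟩ = √(2304/7)·(1/48) = +0.377964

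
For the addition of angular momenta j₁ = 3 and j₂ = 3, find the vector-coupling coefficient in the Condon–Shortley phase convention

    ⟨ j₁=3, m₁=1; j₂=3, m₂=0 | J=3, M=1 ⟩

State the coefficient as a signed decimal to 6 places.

-0.408248  (= −√(1/6))

j₁+j₂−J=3  J+j₁−j₂=3  J−j₁+j₂=3  j₁+j₂+J+1=10
(j₁±m₁, j₂±m₂, J±M) = (4,2,3,3,4,2)
P² = 864/25
sum k=0..2:
  [0] +1/72 = 1/72
  [1] −1/8 = -1/8
  [2] +1/24 = 1/24
S = -5/72
C² = P²·S² = 1/6 ; C = -0.408248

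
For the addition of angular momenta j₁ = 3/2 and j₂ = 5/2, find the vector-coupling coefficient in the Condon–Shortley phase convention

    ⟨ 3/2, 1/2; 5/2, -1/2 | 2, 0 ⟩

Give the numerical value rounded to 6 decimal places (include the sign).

−√(1/14) ≈ -0.267261

√[5·2!1!3!/7! · 2!1!2!3!2!2!] = √(8/7)
  +(−1)^0/∏(0,2,1,2,0,1)! = 1/4  (running 1/4)
  +(−1)^1/∏(1,1,0,1,1,2)! = -1/2  (running -1/4)
⟨..|..⟩ = √(8/7)·(-1/4) = -0.267261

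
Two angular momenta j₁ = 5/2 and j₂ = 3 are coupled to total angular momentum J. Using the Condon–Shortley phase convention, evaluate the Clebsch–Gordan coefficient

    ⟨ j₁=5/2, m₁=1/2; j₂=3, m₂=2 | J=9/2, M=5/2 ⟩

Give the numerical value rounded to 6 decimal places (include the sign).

-0.497468  (= −√(49/198))

triangle: 1!*4!*5!/11! = 2880/39916800
(j±m)!: 3!*2!*5!*1!*7!*2! = 14515200
prefactor² = (2J+1)*Δ*N² = 115200/11
  k=0: +1/(0!*1!*2!*5!*2!*0!) = 1/480
  k=1: −1/(1!*0!*1!*4!*3!*1!) = -1/144
Σ = -7/1440  ⇒  CG² = 115200/11*(-7/1440)² = 49/198
CG = −√(49/198) = -0.497468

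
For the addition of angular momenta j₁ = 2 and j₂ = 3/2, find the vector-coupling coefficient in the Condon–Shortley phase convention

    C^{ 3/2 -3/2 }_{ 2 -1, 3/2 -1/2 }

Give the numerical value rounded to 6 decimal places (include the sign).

√[4·2!2!1!/6! · 1!3!1!2!0!3!] = √(8/5)
  +(−1)^1/∏(1,1,2,0,0,1)! = -1/2  (running -1/2)
⟨..|..⟩ = √(8/5)·(-1/2) = -0.632456

−√(2/5) ≈ -0.632456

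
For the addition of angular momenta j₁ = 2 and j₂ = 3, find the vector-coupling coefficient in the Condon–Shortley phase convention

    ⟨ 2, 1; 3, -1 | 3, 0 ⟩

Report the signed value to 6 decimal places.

+√(1/30) ≈ +0.182574

triangle: 2!×2!×4!/9! = 96/362880
(j±m)!: 3!×1!×2!×4!×3!×3! = 10368
prefactor² = (2J+1)×Δ×N² = 96/5
  k=0: +1/(0!×2!×1!×2!×1!×2!) = 1/8
  k=1: −1/(1!×1!×0!×1!×2!×3!) = -1/12
Σ = 1/24  ⇒  CG² = 96/5×1/24² = 1/30
CG = +√(1/30) = +0.182574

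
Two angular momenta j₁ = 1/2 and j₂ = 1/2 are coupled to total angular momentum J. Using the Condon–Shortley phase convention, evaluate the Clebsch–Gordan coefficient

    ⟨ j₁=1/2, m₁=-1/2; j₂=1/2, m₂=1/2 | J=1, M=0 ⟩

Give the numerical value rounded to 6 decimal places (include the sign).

√[3·0!1!1!/3! · 0!1!1!0!1!1!] = √(1/2)
  +(−1)^0/∏(0,0,1,1,0,0)! = 1  (running 1)
⟨..|..⟩ = √(1/2)·(1) = +0.707107

+0.707107  (= +√(1/2))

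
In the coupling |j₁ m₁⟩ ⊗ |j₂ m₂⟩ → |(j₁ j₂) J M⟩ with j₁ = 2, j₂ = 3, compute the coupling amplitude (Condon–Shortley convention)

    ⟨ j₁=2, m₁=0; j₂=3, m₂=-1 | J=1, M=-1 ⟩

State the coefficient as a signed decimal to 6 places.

+√(6/35) = +0.414039

√[3·4!0!2!/7! · 2!2!2!4!0!2!] = √(384/35)
  +(−1)^2/∏(2,2,0,0,0,2)! = 1/8  (running 1/8)
⟨..|..⟩ = √(384/35)·(1/8) = +0.414039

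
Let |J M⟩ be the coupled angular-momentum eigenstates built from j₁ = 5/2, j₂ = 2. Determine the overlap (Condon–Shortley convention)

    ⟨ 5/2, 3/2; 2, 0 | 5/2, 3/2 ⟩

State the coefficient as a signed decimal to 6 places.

−√(1/70) ≈ -0.119523

j₁+j₂−J=2  J+j₁−j₂=3  J−j₁+j₂=2  j₁+j₂+J+1=8
(j₁±m₁, j₂±m₂, J±M) = (4,1,2,2,4,1)
P² = 288/35
sum k=0..1:
  [0] +1/8 = 1/8
  [1] −1/6 = -1/6
S = -1/24
C² = P²·S² = 1/70 ; C = -0.119523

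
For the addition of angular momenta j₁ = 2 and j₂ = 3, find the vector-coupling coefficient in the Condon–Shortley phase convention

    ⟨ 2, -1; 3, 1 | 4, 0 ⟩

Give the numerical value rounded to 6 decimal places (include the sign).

√[9·1!3!5!/10! · 1!3!4!2!4!4!] = √(10368/35)
  +(−1)^0/∏(0,1,3,4,0,1)! = 1/144  (running 1/144)
  +(−1)^1/∏(1,0,2,3,1,2)! = -1/24  (running -5/144)
⟨..|..⟩ = √(10368/35)·(-5/144) = -0.597614

-0.597614  (= −√(5/14))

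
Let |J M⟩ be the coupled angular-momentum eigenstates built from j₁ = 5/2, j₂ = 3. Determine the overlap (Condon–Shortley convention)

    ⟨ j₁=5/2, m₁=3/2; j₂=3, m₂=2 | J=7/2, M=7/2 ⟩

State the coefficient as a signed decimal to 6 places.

j₁+j₂−J=2  J+j₁−j₂=3  J−j₁+j₂=4  j₁+j₂+J+1=10
(j₁±m₁, j₂±m₂, J±M) = (4,1,5,1,7,0)
P² = 9216
sum k=1..1:
  [1] −1/144 = -1/144
S = -1/144
C² = P²·S² = 4/9 ; C = -0.666667

−√(4/9) ≈ -0.666667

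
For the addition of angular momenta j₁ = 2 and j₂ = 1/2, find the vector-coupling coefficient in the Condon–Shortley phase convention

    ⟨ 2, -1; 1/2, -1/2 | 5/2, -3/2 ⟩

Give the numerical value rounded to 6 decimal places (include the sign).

triangle: 0!×4!×1!/6! = 24/720
(j±m)!: 1!×3!×0!×1!×1!×4! = 144
prefactor² = (2J+1)×Δ×N² = 144/5
  k=0: +1/(0!×0!×3!×0!×1!×1!) = 1/6
Σ = 1/6  ⇒  CG² = 144/5×1/6² = 4/5
CG = +√(4/5) = +0.894427

+√(4/5) = +0.894427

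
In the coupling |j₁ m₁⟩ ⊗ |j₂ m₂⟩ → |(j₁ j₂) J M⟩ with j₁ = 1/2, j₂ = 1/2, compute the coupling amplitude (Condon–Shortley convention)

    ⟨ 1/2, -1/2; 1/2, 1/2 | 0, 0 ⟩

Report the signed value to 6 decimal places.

√[1·1!0!0!/2! · 0!1!1!0!0!0!] = √(1/2)
  +(−1)^1/∏(1,0,0,0,0,0)! = -1  (running -1)
⟨..|..⟩ = √(1/2)·(-1) = -0.707107

−√(1/2) ≈ -0.707107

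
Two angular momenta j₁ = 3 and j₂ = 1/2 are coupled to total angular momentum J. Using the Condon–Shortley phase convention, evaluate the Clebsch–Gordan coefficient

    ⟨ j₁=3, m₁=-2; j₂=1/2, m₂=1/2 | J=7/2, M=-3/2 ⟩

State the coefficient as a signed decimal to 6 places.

+√(2/7) ≈ +0.534522

j₁+j₂−J=0  J+j₁−j₂=6  J−j₁+j₂=1  j₁+j₂+J+1=8
(j₁±m₁, j₂±m₂, J±M) = (1,5,1,0,2,5)
P² = 28800/7
sum k=0..0:
  [0] +1/120 = 1/120
S = 1/120
C² = P²·S² = 2/7 ; C = +0.534522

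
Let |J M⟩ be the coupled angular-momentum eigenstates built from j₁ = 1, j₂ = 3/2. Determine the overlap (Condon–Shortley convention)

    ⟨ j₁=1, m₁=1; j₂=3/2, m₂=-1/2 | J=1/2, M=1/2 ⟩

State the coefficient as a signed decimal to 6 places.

j₁+j₂−J=2  J+j₁−j₂=0  J−j₁+j₂=1  j₁+j₂+J+1=4
(j₁±m₁, j₂±m₂, J±M) = (2,0,1,2,1,0)
P² = 2/3
sum k=0..0:
  [0] +1/2 = 1/2
S = 1/2
C² = P²·S² = 1/6 ; C = +0.408248

+0.408248  (= +√(1/6))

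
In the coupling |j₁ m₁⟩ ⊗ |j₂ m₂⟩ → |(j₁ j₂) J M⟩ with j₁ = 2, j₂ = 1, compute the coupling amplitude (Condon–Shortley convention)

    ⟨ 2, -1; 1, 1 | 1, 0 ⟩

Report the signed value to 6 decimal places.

j₁+j₂−J=2  J+j₁−j₂=2  J−j₁+j₂=0  j₁+j₂+J+1=5
(j₁±m₁, j₂±m₂, J±M) = (1,3,2,0,1,1)
P² = 6/5
sum k=2..2:
  [2] +1/2 = 1/2
S = 1/2
C² = P²·S² = 3/10 ; C = +0.547723

+0.547723  (= +√(3/10))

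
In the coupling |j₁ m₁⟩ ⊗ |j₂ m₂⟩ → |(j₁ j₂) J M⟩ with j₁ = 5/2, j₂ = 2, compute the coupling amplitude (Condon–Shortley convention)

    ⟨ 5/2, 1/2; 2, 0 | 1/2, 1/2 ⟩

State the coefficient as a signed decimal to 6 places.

√[2·4!1!0!/6! · 3!2!2!2!1!0!] = √(16/5)
  +(−1)^2/∏(2,2,0,0,1,0)! = 1/4  (running 1/4)
⟨..|..⟩ = √(16/5)·(1/4) = +0.447214

+0.447214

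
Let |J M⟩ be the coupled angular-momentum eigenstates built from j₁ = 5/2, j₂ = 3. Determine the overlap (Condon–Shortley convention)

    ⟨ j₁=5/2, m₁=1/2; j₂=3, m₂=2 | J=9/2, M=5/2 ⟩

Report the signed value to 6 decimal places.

-0.497468

√[10·1!4!5!/11! · 3!2!5!1!7!2!] = √(115200/11)
  +(−1)^0/∏(0,1,2,5,2,0)! = 1/480  (running 1/480)
  +(−1)^1/∏(1,0,1,4,3,1)! = -1/144  (running -7/1440)
⟨..|..⟩ = √(115200/11)·(-7/1440) = -0.497468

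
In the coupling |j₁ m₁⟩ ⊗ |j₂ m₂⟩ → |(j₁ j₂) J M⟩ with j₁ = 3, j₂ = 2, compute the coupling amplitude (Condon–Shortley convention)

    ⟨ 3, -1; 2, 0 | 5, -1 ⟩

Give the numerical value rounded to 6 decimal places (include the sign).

+0.654654

triangle: 0!*6!*4!/11! = 17280/39916800
(j±m)!: 2!*4!*2!*2!*4!*6! = 3317760
prefactor² = (2J+1)*Δ*N² = 110592/7
  k=0: +1/(0!*0!*4!*2!*2!*2!) = 1/192
Σ = 1/192  ⇒  CG² = 110592/7*1/192² = 3/7
CG = +√(3/7) = +0.654654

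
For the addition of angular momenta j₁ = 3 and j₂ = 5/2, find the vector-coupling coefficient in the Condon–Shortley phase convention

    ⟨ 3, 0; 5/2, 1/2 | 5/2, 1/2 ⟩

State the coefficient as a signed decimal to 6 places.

j₁+j₂−J=3  J+j₁−j₂=3  J−j₁+j₂=2  j₁+j₂+J+1=9
(j₁±m₁, j₂±m₂, J±M) = (3,3,3,2,3,2)
P² = 216/35
sum k=1..3:
  [1] −1/8 = -1/8
  [2] +1/4 = 1/4
  [3] −1/72 = -1/72
S = 1/9
C² = P²·S² = 8/105 ; C = +0.276026

+0.276026  (= +√(8/105))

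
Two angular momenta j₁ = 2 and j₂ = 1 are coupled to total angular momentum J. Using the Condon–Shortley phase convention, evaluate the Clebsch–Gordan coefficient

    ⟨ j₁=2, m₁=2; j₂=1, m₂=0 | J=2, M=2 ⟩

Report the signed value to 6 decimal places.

+√(2/3) ≈ +0.816497

√[5·1!3!1!/6! · 4!0!1!1!4!0!] = √(24)
  +(−1)^0/∏(0,1,0,1,3,0)! = 1/6  (running 1/6)
⟨..|..⟩ = √(24)·(1/6) = +0.816497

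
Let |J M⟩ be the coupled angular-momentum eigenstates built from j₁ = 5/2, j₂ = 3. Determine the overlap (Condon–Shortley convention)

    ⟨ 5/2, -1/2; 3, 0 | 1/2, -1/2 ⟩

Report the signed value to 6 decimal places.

−√(1/7) ≈ -0.377964

√[2·5!0!1!/7! · 2!3!3!3!0!1!] = √(144/7)
  +(−1)^3/∏(3,2,0,0,0,1)! = -1/12  (running -1/12)
⟨..|..⟩ = √(144/7)·(-1/12) = -0.377964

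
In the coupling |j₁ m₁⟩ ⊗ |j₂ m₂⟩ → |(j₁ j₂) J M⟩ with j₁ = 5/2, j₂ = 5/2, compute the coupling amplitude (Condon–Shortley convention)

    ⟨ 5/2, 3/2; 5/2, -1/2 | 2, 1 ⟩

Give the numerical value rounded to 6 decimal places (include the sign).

j₁+j₂−J=3  J+j₁−j₂=2  J−j₁+j₂=2  j₁+j₂+J+1=8
(j₁±m₁, j₂±m₂, J±M) = (4,1,2,3,3,1)
P² = 36/7
sum k=0..1:
  [0] +1/12 = 1/12
  [1] −1/4 = -1/4
S = -1/6
C² = P²·S² = 1/7 ; C = -0.377964

-0.377964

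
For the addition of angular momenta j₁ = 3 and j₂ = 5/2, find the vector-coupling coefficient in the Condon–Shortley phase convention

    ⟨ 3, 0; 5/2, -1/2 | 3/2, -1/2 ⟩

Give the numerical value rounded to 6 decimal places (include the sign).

√[4·4!2!1!/8! · 3!3!2!3!1!2!] = √(144/35)
  +(−1)^1/∏(1,3,2,1,0,0)! = -1/12  (running -1/12)
  +(−1)^2/∏(2,2,1,0,1,1)! = 1/4  (running 1/6)
⟨..|..⟩ = √(144/35)·(1/6) = +0.338062

+0.338062  (= +√(4/35))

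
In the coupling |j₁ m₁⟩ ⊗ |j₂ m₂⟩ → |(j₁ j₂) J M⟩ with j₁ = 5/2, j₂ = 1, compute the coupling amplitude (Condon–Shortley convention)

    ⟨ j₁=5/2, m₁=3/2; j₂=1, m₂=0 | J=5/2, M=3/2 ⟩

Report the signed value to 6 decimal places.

triangle: 1!×4!×1!/7! = 24/5040
(j±m)!: 4!×1!×1!×1!×4!×1! = 576
prefactor² = (2J+1)×Δ×N² = 576/35
  k=0: +1/(0!×1!×1!×1!×3!×0!) = 1/6
  k=1: −1/(1!×0!×0!×0!×4!×1!) = -1/24
Σ = 1/8  ⇒  CG² = 576/35×1/8² = 9/35
CG = +√(9/35) = +0.507093

+√(9/35) = +0.507093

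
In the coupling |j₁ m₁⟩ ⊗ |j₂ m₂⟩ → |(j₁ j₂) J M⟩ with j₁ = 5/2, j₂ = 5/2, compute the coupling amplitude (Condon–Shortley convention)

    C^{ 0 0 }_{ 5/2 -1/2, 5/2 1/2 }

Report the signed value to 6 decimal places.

−√(1/6) = -0.408248

√[1·5!0!0!/6! · 2!3!3!2!0!0!] = √(24)
  +(−1)^3/∏(3,2,0,0,0,0)! = -1/12  (running -1/12)
⟨..|..⟩ = √(24)·(-1/12) = -0.408248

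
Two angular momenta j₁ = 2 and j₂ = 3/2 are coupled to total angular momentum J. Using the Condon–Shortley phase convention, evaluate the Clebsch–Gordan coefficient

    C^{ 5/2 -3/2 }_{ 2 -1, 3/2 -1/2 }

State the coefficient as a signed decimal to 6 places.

triangle: 1!×3!×2!/7! = 12/5040
(j±m)!: 1!×3!×1!×2!×1!×4! = 288
prefactor² = (2J+1)×Δ×N² = 144/35
  k=0: +1/(0!×1!×3!×1!×0!×1!) = 1/6
  k=1: −1/(1!×0!×2!×0!×1!×2!) = -1/4
Σ = -1/12  ⇒  CG² = 144/35×(-1/12)² = 1/35
CG = −√(1/35) = -0.169031

−√(1/35) ≈ -0.169031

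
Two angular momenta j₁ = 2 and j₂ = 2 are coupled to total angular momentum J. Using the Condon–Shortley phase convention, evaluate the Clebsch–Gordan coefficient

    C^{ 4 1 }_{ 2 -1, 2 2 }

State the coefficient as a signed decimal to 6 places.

+0.267261

triangle: 0!×4!×4!/9! = 576/362880
(j±m)!: 1!×3!×4!×0!×5!×3! = 103680
prefactor² = (2J+1)×Δ×N² = 10368/7
  k=0: +1/(0!×0!×3!×4!×1!×0!) = 1/144
Σ = 1/144  ⇒  CG² = 10368/7×1/144² = 1/14
CG = +√(1/14) = +0.267261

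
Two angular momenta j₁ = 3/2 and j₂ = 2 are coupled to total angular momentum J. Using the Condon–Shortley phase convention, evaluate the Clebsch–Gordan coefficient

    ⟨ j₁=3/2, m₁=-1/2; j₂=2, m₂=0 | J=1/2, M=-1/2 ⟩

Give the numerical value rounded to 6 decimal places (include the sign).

+√(1/5) ≈ +0.447214

j₁+j₂−J=3  J+j₁−j₂=0  J−j₁+j₂=1  j₁+j₂+J+1=5
(j₁±m₁, j₂±m₂, J±M) = (1,2,2,2,0,1)
P² = 4/5
sum k=2..2:
  [2] +1/2 = 1/2
S = 1/2
C² = P²·S² = 1/5 ; C = +0.447214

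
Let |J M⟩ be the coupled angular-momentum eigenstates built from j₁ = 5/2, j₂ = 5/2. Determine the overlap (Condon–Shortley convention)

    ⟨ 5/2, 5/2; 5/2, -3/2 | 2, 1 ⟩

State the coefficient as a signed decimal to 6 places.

j₁+j₂−J=3  J+j₁−j₂=2  J−j₁+j₂=2  j₁+j₂+J+1=8
(j₁±m₁, j₂±m₂, J±M) = (5,0,1,4,3,1)
P² = 360/7
sum k=0..0:
  [0] +1/12 = 1/12
S = 1/12
C² = P²·S² = 5/14 ; C = +0.597614

+0.597614  (= +√(5/14))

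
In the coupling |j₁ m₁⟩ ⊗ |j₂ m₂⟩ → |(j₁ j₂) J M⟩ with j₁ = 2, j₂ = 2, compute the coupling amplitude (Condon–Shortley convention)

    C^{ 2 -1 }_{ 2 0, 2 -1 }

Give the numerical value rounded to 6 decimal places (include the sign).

√[5·2!2!2!/7! · 2!2!1!3!1!3!] = √(8/7)
  +(−1)^0/∏(0,2,2,1,0,1)! = 1/4  (running 1/4)
  +(−1)^1/∏(1,1,1,0,1,2)! = -1/2  (running -1/4)
⟨..|..⟩ = √(8/7)·(-1/4) = -0.267261

−√(1/14) ≈ -0.267261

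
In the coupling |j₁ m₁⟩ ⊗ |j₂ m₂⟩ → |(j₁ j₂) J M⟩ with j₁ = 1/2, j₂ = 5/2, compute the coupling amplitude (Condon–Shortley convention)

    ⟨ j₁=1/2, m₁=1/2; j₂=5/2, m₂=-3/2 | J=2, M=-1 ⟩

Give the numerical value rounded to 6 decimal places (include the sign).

+√(2/3) = +0.816497

√[5·1!0!4!/6! · 1!0!1!4!1!3!] = √(24)
  +(−1)^0/∏(0,1,0,1,0,3)! = 1/6  (running 1/6)
⟨..|..⟩ = √(24)·(1/6) = +0.816497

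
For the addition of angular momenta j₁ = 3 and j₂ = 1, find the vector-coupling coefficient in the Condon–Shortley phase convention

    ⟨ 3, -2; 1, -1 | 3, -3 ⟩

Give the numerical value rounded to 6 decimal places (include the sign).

+0.500000  (= +√(1/4))

j₁+j₂−J=1  J+j₁−j₂=5  J−j₁+j₂=1  j₁+j₂+J+1=8
(j₁±m₁, j₂±m₂, J±M) = (1,5,0,2,0,6)
P² = 3600
sum k=0..0:
  [0] +1/120 = 1/120
S = 1/120
C² = P²·S² = 1/4 ; C = +0.500000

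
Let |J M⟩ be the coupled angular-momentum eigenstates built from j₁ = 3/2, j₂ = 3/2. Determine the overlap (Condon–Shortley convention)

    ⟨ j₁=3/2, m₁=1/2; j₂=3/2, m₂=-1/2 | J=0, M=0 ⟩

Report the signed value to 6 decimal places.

√[1·3!0!0!/4! · 2!1!1!2!0!0!] = √(1)
  +(−1)^1/∏(1,2,0,0,0,0)! = -1/2  (running -1/2)
⟨..|..⟩ = √(1)·(-1/2) = -0.500000

-0.500000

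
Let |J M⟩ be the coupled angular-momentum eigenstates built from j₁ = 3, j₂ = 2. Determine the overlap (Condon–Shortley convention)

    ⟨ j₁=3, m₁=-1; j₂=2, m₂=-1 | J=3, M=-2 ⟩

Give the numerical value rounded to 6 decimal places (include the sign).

−√(1/4) = -0.500000

triangle: 2!*4!*2!/9! = 96/362880
(j±m)!: 2!*4!*1!*3!*1!*5! = 34560
prefactor² = (2J+1)*Δ*N² = 64
  k=0: +1/(0!*2!*4!*1!*0!*1!) = 1/48
  k=1: −1/(1!*1!*3!*0!*1!*2!) = -1/12
Σ = -1/16  ⇒  CG² = 64*(-1/16)² = 1/4
CG = −√(1/4) = -0.500000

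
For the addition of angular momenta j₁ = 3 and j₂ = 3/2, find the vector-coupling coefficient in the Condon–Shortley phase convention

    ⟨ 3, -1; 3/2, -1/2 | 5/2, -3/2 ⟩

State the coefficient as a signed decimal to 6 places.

j₁+j₂−J=2  J+j₁−j₂=4  J−j₁+j₂=1  j₁+j₂+J+1=8
(j₁±m₁, j₂±m₂, J±M) = (2,4,1,2,1,4)
P² = 576/35
sum k=0..1:
  [0] +1/48 = 1/48
  [1] −1/6 = -1/6
S = -7/48
C² = P²·S² = 7/20 ; C = -0.591608

-0.591608  (= −√(7/20))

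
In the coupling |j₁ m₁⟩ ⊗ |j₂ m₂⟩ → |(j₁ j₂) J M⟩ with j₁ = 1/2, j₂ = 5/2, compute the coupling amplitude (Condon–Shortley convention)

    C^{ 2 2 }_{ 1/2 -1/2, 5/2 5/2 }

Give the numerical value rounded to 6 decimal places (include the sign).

j₁+j₂−J=1  J+j₁−j₂=0  J−j₁+j₂=4  j₁+j₂+J+1=6
(j₁±m₁, j₂±m₂, J±M) = (0,1,5,0,4,0)
P² = 480
sum k=1..1:
  [1] −1/24 = -1/24
S = -1/24
C² = P²·S² = 5/6 ; C = -0.912871

-0.912871  (= −√(5/6))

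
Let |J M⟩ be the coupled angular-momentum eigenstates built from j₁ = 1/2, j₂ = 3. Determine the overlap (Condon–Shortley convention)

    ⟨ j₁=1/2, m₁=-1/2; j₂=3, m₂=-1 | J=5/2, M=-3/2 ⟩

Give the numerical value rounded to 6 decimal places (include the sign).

−√(2/7) = -0.534522

triangle: 1!*0!*5!/7! = 120/5040
(j±m)!: 0!*1!*2!*4!*1!*4! = 1152
prefactor² = (2J+1)*Δ*N² = 1152/7
  k=1: −1/(1!*0!*0!*1!*0!*4!) = -1/24
Σ = -1/24  ⇒  CG² = 1152/7*(-1/24)² = 2/7
CG = −√(2/7) = -0.534522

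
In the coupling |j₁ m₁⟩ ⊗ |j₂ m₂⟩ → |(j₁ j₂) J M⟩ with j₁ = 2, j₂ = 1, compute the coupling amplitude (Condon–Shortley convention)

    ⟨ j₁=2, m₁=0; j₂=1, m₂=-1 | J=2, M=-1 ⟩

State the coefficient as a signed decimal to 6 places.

triangle: 1!×3!×1!/6! = 6/720
(j±m)!: 2!×2!×0!×2!×1!×3! = 48
prefactor² = (2J+1)×Δ×N² = 2
  k=0: +1/(0!×1!×2!×0!×1!×1!) = 1/2
Σ = 1/2  ⇒  CG² = 2×1/2² = 1/2
CG = +√(1/2) = +0.707107

+0.707107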